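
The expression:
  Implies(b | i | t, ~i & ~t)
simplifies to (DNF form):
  ~i & ~t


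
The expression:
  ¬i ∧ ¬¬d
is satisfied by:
  {d: True, i: False}


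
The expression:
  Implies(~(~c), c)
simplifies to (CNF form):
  True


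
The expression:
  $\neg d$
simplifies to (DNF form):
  $\neg d$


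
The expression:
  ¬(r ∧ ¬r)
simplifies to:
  True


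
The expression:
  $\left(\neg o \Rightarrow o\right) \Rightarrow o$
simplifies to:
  $\text{True}$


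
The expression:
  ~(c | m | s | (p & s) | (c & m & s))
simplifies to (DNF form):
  ~c & ~m & ~s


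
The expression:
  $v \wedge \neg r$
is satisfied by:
  {v: True, r: False}


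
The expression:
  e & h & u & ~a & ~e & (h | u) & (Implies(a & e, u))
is never true.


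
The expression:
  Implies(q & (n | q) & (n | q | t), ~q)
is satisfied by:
  {q: False}


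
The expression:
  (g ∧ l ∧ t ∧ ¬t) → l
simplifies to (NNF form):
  True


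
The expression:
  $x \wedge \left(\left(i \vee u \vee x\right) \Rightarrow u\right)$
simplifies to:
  $u \wedge x$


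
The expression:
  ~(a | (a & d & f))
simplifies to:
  ~a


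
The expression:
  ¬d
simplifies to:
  ¬d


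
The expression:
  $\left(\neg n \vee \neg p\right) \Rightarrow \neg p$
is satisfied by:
  {n: True, p: False}
  {p: False, n: False}
  {p: True, n: True}


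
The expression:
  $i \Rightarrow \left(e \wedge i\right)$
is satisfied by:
  {e: True, i: False}
  {i: False, e: False}
  {i: True, e: True}


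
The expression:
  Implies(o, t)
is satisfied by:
  {t: True, o: False}
  {o: False, t: False}
  {o: True, t: True}


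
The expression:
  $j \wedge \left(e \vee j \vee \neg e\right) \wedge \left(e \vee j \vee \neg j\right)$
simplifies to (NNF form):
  $j$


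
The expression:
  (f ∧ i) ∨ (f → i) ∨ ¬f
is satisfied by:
  {i: True, f: False}
  {f: False, i: False}
  {f: True, i: True}


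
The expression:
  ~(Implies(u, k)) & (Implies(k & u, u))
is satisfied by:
  {u: True, k: False}


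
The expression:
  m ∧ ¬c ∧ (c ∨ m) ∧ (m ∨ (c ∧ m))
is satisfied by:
  {m: True, c: False}


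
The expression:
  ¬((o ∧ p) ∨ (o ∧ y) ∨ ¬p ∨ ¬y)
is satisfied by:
  {p: True, y: True, o: False}


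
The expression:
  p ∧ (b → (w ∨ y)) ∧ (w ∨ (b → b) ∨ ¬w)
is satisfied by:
  {y: True, w: True, p: True, b: False}
  {y: True, p: True, w: False, b: False}
  {w: True, p: True, y: False, b: False}
  {p: True, y: False, w: False, b: False}
  {b: True, y: True, p: True, w: True}
  {b: True, y: True, p: True, w: False}
  {b: True, p: True, w: True, y: False}


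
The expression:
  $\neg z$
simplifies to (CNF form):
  $\neg z$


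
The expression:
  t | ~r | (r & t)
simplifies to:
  t | ~r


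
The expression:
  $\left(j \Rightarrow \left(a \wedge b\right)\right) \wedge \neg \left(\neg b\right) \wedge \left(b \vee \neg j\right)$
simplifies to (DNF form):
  $\left(a \wedge b\right) \vee \left(b \wedge \neg j\right)$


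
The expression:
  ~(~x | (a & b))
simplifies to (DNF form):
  (x & ~a) | (x & ~b)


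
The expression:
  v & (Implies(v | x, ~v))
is never true.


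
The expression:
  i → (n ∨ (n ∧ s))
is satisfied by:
  {n: True, i: False}
  {i: False, n: False}
  {i: True, n: True}


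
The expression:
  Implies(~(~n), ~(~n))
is always true.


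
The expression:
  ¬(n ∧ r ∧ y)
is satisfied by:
  {y: False, n: False, r: False}
  {r: True, y: False, n: False}
  {n: True, y: False, r: False}
  {r: True, n: True, y: False}
  {y: True, r: False, n: False}
  {r: True, y: True, n: False}
  {n: True, y: True, r: False}


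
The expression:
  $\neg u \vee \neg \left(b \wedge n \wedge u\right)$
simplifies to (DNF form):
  $\neg b \vee \neg n \vee \neg u$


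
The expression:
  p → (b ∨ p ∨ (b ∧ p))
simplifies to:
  True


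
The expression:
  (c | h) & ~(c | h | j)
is never true.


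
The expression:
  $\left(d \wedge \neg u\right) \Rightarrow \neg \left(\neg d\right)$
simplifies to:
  $\text{True}$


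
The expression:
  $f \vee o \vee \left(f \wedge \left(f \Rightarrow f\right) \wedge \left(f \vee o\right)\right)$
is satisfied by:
  {o: True, f: True}
  {o: True, f: False}
  {f: True, o: False}


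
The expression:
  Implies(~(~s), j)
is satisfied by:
  {j: True, s: False}
  {s: False, j: False}
  {s: True, j: True}


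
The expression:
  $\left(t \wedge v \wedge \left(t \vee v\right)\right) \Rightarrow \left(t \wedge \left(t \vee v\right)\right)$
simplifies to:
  $\text{True}$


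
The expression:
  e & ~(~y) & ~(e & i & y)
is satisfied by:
  {e: True, y: True, i: False}


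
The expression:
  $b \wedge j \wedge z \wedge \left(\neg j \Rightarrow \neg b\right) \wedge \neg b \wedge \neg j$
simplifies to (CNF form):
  $\text{False}$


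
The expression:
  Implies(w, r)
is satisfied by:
  {r: True, w: False}
  {w: False, r: False}
  {w: True, r: True}


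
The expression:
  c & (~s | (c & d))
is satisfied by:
  {d: True, c: True, s: False}
  {c: True, s: False, d: False}
  {d: True, s: True, c: True}


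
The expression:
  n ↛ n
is never true.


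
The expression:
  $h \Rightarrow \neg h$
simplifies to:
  $\neg h$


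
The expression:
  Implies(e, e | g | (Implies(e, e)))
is always true.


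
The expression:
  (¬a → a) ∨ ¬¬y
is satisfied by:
  {a: True, y: True}
  {a: True, y: False}
  {y: True, a: False}


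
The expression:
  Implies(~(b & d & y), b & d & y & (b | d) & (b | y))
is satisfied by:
  {b: True, d: True, y: True}


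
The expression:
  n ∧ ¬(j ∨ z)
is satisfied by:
  {n: True, z: False, j: False}


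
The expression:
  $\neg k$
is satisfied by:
  {k: False}


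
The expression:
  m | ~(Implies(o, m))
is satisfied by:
  {o: True, m: True}
  {o: True, m: False}
  {m: True, o: False}


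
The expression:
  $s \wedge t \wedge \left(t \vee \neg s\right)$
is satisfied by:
  {t: True, s: True}


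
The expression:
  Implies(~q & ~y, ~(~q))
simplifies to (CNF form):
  q | y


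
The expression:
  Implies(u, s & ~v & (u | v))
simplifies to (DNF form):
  ~u | (s & ~v)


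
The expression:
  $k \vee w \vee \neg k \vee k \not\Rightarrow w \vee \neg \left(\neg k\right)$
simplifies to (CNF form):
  $\text{True}$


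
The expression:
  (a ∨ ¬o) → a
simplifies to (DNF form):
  a ∨ o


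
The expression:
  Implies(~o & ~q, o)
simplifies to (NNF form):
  o | q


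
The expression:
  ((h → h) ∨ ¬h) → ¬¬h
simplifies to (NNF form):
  h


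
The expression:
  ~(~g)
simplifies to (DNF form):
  g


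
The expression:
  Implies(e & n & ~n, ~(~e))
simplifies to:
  True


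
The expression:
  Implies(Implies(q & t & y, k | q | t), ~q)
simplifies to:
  ~q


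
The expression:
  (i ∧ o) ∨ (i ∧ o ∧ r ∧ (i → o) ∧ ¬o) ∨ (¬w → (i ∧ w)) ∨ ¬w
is always true.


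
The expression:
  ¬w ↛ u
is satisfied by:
  {u: True, w: False}
  {w: False, u: False}
  {w: True, u: True}


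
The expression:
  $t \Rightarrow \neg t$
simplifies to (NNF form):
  $\neg t$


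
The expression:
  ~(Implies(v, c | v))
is never true.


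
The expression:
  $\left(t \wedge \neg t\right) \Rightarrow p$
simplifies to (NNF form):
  $\text{True}$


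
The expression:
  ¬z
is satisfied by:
  {z: False}


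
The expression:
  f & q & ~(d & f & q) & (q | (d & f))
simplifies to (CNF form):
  f & q & ~d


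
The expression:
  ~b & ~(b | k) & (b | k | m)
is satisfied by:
  {m: True, k: False, b: False}


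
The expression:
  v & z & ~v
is never true.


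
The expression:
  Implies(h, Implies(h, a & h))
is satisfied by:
  {a: True, h: False}
  {h: False, a: False}
  {h: True, a: True}


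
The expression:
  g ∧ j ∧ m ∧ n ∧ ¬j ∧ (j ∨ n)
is never true.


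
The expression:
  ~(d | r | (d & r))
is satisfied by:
  {d: False, r: False}


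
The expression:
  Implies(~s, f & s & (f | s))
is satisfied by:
  {s: True}


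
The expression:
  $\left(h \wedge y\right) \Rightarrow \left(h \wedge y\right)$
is always true.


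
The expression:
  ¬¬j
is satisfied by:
  {j: True}


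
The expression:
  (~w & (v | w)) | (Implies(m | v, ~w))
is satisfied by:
  {v: False, w: False, m: False}
  {m: True, v: False, w: False}
  {v: True, m: False, w: False}
  {m: True, v: True, w: False}
  {w: True, m: False, v: False}


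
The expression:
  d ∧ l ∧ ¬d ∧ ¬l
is never true.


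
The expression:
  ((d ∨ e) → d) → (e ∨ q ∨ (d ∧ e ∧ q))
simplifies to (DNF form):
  e ∨ q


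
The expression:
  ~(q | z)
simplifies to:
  ~q & ~z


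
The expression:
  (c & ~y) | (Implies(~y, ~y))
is always true.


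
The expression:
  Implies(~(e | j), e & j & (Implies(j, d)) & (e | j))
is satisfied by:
  {e: True, j: True}
  {e: True, j: False}
  {j: True, e: False}


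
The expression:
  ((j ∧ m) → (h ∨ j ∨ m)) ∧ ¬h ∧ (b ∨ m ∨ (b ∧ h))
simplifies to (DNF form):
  (b ∧ ¬h) ∨ (m ∧ ¬h)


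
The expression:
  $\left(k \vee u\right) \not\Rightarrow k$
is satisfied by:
  {u: True, k: False}


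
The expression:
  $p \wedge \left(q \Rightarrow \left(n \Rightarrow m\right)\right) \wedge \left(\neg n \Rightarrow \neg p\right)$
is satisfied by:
  {p: True, m: True, n: True, q: False}
  {p: True, n: True, q: False, m: False}
  {p: True, m: True, q: True, n: True}


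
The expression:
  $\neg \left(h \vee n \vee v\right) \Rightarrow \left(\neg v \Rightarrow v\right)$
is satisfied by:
  {n: True, v: True, h: True}
  {n: True, v: True, h: False}
  {n: True, h: True, v: False}
  {n: True, h: False, v: False}
  {v: True, h: True, n: False}
  {v: True, h: False, n: False}
  {h: True, v: False, n: False}


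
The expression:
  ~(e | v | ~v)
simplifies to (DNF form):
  False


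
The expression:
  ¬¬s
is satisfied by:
  {s: True}


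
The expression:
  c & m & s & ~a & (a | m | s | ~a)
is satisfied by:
  {m: True, c: True, s: True, a: False}


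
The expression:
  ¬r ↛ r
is always true.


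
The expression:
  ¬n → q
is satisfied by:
  {n: True, q: True}
  {n: True, q: False}
  {q: True, n: False}


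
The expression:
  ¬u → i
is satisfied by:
  {i: True, u: True}
  {i: True, u: False}
  {u: True, i: False}


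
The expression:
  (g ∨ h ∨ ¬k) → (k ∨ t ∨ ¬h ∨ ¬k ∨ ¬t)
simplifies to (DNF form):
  True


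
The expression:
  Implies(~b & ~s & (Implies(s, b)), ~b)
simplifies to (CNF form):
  True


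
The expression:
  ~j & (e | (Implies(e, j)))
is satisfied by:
  {j: False}


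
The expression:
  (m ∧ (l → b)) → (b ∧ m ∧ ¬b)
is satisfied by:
  {l: True, m: False, b: False}
  {l: False, m: False, b: False}
  {b: True, l: True, m: False}
  {b: True, l: False, m: False}
  {m: True, l: True, b: False}


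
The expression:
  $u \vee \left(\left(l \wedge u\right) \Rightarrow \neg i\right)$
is always true.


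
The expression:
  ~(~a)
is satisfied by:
  {a: True}


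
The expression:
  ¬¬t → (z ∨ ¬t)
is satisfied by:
  {z: True, t: False}
  {t: False, z: False}
  {t: True, z: True}


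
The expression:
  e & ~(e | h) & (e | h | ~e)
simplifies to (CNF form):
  False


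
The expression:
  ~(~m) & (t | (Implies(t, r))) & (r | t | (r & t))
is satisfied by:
  {m: True, r: True, t: True}
  {m: True, r: True, t: False}
  {m: True, t: True, r: False}


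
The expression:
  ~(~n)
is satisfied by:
  {n: True}


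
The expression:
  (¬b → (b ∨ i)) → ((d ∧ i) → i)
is always true.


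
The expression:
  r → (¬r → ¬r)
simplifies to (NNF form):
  True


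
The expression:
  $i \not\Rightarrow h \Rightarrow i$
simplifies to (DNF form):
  $\text{True}$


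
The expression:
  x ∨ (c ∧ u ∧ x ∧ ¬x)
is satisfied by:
  {x: True}


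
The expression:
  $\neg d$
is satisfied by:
  {d: False}


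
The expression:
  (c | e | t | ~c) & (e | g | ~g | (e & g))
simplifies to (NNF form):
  True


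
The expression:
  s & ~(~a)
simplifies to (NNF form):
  a & s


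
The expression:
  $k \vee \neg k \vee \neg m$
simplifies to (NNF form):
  $\text{True}$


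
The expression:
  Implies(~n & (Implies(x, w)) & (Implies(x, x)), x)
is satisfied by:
  {n: True, x: True}
  {n: True, x: False}
  {x: True, n: False}


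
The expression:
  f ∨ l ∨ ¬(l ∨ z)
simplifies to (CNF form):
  f ∨ l ∨ ¬z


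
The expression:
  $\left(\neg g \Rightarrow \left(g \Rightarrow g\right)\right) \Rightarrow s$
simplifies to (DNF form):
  $s$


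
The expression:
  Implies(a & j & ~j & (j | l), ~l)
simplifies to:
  True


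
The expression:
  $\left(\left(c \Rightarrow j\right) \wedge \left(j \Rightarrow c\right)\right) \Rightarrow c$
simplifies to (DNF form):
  $c \vee j$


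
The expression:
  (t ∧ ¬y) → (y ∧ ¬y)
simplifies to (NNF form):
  y ∨ ¬t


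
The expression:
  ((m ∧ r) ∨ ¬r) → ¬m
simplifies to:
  ¬m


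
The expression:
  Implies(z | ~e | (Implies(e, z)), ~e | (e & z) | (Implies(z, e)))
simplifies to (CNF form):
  True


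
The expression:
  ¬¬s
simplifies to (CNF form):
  s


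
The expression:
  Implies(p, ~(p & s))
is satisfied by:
  {s: False, p: False}
  {p: True, s: False}
  {s: True, p: False}


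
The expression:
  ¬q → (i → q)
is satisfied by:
  {q: True, i: False}
  {i: False, q: False}
  {i: True, q: True}


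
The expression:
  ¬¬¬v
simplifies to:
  ¬v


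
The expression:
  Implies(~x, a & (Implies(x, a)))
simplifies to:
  a | x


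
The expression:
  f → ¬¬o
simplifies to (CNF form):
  o ∨ ¬f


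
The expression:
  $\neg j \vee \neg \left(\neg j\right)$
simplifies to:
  $\text{True}$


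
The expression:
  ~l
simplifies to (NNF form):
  ~l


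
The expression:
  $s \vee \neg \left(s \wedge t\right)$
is always true.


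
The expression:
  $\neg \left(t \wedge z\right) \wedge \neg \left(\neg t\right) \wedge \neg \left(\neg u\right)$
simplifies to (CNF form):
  $t \wedge u \wedge \neg z$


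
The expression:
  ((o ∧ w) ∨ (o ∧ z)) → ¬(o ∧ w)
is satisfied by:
  {w: False, o: False}
  {o: True, w: False}
  {w: True, o: False}


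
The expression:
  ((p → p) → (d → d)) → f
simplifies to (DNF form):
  f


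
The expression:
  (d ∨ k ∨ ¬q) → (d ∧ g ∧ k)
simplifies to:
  (d ∨ q) ∧ (d ∨ ¬k) ∧ (g ∨ ¬k) ∧ (k ∨ ¬d)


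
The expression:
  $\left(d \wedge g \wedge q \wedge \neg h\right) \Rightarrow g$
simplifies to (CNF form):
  $\text{True}$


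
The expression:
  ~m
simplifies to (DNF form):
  ~m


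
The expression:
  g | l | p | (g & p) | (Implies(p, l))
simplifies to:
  True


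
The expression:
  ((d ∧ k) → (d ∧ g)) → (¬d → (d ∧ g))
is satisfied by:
  {d: True}


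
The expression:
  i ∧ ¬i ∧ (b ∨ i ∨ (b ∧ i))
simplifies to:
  False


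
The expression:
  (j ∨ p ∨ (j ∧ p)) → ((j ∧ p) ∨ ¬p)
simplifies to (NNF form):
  j ∨ ¬p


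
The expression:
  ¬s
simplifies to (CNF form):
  ¬s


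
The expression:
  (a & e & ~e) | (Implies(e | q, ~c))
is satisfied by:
  {q: False, c: False, e: False}
  {e: True, q: False, c: False}
  {q: True, e: False, c: False}
  {e: True, q: True, c: False}
  {c: True, e: False, q: False}


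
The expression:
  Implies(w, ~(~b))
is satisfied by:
  {b: True, w: False}
  {w: False, b: False}
  {w: True, b: True}


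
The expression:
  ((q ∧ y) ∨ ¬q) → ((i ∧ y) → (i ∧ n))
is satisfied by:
  {n: True, y: False, i: False}
  {y: False, i: False, n: False}
  {n: True, i: True, y: False}
  {i: True, y: False, n: False}
  {n: True, y: True, i: False}
  {y: True, n: False, i: False}
  {n: True, i: True, y: True}


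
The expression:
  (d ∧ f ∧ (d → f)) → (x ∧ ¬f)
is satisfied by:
  {d: False, f: False}
  {f: True, d: False}
  {d: True, f: False}


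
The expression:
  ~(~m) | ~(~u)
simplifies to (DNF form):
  m | u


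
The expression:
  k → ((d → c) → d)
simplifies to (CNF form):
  d ∨ ¬k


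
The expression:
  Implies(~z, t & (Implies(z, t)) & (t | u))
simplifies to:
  t | z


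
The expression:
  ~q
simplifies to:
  ~q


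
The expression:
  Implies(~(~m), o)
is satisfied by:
  {o: True, m: False}
  {m: False, o: False}
  {m: True, o: True}


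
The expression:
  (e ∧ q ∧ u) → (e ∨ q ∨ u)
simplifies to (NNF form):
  True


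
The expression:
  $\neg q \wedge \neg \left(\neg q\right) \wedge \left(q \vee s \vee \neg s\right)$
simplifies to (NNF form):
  $\text{False}$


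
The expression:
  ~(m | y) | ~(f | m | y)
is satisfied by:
  {y: False, m: False}


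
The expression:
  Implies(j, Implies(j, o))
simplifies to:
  o | ~j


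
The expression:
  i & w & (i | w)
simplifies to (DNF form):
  i & w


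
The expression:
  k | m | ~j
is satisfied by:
  {k: True, m: True, j: False}
  {k: True, m: False, j: False}
  {m: True, k: False, j: False}
  {k: False, m: False, j: False}
  {j: True, k: True, m: True}
  {j: True, k: True, m: False}
  {j: True, m: True, k: False}


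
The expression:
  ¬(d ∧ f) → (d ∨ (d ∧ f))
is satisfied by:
  {d: True}


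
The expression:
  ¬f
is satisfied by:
  {f: False}


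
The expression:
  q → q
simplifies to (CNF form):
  True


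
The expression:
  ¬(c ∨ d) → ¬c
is always true.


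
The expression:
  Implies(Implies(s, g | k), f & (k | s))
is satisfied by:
  {f: True, s: True, k: False, g: False}
  {g: True, f: True, s: True, k: False}
  {f: True, k: True, s: True, g: False}
  {f: True, k: True, s: False, g: False}
  {f: True, k: True, g: True, s: True}
  {f: True, k: True, g: True, s: False}
  {s: True, g: False, k: False, f: False}


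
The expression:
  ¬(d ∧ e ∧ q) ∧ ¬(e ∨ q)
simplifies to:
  ¬e ∧ ¬q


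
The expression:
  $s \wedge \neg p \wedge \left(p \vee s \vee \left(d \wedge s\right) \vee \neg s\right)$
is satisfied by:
  {s: True, p: False}


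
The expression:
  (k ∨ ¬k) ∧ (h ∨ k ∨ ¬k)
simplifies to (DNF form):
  True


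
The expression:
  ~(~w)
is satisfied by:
  {w: True}


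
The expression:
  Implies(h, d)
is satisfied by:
  {d: True, h: False}
  {h: False, d: False}
  {h: True, d: True}


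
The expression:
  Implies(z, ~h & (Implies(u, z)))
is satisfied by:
  {h: False, z: False}
  {z: True, h: False}
  {h: True, z: False}


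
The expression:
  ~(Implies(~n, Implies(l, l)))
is never true.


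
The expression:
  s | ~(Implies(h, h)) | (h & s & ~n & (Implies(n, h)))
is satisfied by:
  {s: True}


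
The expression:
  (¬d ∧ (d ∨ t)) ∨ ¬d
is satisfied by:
  {d: False}


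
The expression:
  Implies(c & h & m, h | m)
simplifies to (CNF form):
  True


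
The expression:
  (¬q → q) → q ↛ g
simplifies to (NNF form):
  ¬g ∨ ¬q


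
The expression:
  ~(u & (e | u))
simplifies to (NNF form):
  ~u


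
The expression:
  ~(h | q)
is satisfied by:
  {q: False, h: False}


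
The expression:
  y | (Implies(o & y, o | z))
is always true.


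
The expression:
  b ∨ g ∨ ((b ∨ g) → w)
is always true.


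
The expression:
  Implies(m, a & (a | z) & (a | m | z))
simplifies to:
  a | ~m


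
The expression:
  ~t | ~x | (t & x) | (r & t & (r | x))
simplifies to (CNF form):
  True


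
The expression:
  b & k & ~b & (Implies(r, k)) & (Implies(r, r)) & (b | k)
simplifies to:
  False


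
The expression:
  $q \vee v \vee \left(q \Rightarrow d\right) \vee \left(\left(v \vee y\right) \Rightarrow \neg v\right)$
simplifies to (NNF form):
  $\text{True}$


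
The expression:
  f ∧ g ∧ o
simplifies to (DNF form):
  f ∧ g ∧ o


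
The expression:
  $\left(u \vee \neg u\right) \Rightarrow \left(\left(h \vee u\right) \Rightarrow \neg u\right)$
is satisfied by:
  {u: False}


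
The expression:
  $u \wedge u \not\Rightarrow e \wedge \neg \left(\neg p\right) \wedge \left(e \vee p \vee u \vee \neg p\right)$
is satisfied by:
  {p: True, u: True, e: False}


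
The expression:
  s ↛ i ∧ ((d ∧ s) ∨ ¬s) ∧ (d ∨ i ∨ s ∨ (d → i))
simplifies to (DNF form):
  d ∧ s ∧ ¬i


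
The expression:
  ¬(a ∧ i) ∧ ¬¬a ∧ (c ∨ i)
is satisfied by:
  {a: True, c: True, i: False}


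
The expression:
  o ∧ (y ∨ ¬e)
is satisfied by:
  {o: True, y: True, e: False}
  {o: True, e: False, y: False}
  {o: True, y: True, e: True}


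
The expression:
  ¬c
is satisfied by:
  {c: False}


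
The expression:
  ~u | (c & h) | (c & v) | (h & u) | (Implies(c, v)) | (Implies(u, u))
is always true.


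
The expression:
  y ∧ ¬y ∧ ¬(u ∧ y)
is never true.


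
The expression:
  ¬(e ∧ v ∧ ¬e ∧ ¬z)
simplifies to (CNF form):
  True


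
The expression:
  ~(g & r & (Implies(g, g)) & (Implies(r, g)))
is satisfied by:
  {g: False, r: False}
  {r: True, g: False}
  {g: True, r: False}


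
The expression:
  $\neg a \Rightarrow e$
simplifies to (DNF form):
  $a \vee e$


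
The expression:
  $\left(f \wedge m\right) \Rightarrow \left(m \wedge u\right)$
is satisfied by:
  {u: True, m: False, f: False}
  {m: False, f: False, u: False}
  {f: True, u: True, m: False}
  {f: True, m: False, u: False}
  {u: True, m: True, f: False}
  {m: True, u: False, f: False}
  {f: True, m: True, u: True}


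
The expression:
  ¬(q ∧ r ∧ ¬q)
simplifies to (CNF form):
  True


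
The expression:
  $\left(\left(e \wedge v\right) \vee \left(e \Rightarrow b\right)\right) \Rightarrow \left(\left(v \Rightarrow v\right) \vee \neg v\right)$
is always true.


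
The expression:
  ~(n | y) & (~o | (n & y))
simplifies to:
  ~n & ~o & ~y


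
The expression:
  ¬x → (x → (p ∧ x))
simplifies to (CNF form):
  True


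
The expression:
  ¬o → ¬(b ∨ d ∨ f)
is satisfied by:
  {o: True, b: False, d: False, f: False}
  {f: True, o: True, b: False, d: False}
  {o: True, d: True, b: False, f: False}
  {f: True, o: True, d: True, b: False}
  {o: True, b: True, d: False, f: False}
  {o: True, f: True, b: True, d: False}
  {o: True, d: True, b: True, f: False}
  {f: True, o: True, d: True, b: True}
  {f: False, b: False, d: False, o: False}


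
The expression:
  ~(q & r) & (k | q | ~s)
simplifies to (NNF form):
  (k & ~q) | (q & ~r) | (~q & ~s)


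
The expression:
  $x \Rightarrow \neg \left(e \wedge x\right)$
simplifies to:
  $\neg e \vee \neg x$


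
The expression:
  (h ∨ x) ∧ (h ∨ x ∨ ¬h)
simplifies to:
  h ∨ x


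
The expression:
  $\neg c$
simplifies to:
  $\neg c$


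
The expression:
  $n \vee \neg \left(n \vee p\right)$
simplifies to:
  $n \vee \neg p$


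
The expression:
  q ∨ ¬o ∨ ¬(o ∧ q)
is always true.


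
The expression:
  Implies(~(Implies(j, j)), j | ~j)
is always true.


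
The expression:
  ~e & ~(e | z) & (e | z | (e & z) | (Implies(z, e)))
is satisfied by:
  {e: False, z: False}


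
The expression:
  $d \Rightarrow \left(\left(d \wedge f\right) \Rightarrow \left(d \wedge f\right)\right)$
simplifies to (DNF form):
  $\text{True}$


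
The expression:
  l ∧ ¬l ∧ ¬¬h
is never true.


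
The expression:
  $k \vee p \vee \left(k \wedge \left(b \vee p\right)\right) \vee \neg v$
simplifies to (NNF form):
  $k \vee p \vee \neg v$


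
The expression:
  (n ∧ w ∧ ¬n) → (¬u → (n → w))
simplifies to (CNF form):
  True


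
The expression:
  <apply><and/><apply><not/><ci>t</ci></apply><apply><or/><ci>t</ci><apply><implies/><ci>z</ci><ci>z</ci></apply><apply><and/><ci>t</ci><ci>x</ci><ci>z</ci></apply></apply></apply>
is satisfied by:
  {t: False}


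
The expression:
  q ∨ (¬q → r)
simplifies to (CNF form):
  q ∨ r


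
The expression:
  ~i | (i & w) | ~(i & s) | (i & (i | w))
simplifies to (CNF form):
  True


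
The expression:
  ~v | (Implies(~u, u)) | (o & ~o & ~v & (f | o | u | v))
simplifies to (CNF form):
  u | ~v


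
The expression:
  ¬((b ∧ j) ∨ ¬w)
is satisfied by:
  {w: True, b: False, j: False}
  {w: True, j: True, b: False}
  {w: True, b: True, j: False}


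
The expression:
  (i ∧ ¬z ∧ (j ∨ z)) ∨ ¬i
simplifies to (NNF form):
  (j ∧ ¬z) ∨ ¬i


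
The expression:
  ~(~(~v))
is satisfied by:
  {v: False}


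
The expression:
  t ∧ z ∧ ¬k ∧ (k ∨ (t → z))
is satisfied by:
  {t: True, z: True, k: False}


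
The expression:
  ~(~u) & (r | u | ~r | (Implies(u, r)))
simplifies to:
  u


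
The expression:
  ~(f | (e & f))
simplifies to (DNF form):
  ~f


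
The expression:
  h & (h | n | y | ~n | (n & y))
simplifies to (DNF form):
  h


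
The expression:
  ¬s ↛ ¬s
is never true.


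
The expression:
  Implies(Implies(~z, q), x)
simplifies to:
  x | (~q & ~z)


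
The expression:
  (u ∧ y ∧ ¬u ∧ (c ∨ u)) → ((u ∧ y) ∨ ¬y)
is always true.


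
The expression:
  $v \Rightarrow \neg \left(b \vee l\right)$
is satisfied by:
  {l: False, v: False, b: False}
  {b: True, l: False, v: False}
  {l: True, b: False, v: False}
  {b: True, l: True, v: False}
  {v: True, b: False, l: False}


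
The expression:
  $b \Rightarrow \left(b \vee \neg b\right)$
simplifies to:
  $\text{True}$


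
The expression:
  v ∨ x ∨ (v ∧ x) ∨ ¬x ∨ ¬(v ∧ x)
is always true.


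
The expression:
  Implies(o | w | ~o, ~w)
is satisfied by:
  {w: False}


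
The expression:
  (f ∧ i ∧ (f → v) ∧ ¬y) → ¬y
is always true.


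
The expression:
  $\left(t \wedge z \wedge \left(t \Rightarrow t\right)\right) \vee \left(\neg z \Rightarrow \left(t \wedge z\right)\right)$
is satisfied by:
  {z: True}


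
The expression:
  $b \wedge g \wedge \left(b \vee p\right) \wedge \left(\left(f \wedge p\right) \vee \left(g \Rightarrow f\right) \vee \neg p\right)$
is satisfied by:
  {f: True, b: True, g: True, p: False}
  {b: True, g: True, f: False, p: False}
  {f: True, p: True, b: True, g: True}


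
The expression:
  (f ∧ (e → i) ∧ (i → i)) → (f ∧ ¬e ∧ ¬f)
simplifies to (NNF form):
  (e ∧ ¬i) ∨ ¬f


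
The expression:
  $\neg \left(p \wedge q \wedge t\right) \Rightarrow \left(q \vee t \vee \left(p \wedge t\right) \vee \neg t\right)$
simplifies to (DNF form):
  $\text{True}$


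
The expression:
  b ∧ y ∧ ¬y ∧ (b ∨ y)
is never true.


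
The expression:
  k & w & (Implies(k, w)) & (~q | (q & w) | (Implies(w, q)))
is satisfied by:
  {w: True, k: True}


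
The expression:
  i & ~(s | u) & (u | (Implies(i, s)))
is never true.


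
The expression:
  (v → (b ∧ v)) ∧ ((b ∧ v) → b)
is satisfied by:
  {b: True, v: False}
  {v: False, b: False}
  {v: True, b: True}


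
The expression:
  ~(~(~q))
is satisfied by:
  {q: False}


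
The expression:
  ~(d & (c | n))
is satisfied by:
  {n: False, d: False, c: False}
  {c: True, n: False, d: False}
  {n: True, c: False, d: False}
  {c: True, n: True, d: False}
  {d: True, c: False, n: False}


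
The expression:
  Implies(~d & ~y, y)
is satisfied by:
  {y: True, d: True}
  {y: True, d: False}
  {d: True, y: False}


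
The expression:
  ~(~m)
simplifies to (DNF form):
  m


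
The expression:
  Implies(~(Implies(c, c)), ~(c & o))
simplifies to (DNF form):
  True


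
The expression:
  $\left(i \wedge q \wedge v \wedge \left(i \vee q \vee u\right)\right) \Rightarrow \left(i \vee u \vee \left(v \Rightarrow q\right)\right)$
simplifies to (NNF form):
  $\text{True}$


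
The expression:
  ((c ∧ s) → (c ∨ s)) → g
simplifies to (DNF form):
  g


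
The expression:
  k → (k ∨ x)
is always true.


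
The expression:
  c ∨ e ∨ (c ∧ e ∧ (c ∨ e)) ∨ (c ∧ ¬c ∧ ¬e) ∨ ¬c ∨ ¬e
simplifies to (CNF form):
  True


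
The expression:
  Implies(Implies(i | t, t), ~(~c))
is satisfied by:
  {c: True, i: True, t: False}
  {c: True, i: False, t: False}
  {c: True, t: True, i: True}
  {c: True, t: True, i: False}
  {i: True, t: False, c: False}


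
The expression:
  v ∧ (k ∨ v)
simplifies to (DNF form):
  v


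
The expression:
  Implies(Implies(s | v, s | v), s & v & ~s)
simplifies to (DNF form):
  False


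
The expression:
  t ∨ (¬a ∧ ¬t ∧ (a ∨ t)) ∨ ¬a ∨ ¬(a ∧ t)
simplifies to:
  True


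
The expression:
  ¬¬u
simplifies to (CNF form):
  u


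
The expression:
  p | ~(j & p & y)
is always true.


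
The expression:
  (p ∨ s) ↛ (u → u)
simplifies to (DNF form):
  False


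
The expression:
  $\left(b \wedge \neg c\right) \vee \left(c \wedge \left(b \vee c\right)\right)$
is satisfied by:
  {b: True, c: True}
  {b: True, c: False}
  {c: True, b: False}


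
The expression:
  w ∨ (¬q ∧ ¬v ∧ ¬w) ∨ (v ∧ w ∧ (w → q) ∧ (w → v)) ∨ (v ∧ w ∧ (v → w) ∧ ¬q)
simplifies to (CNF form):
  (w ∨ ¬q) ∧ (w ∨ ¬v)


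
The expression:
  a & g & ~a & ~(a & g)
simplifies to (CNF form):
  False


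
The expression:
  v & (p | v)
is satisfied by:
  {v: True}


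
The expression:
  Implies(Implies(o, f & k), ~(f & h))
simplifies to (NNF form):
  ~f | ~h | (o & ~k)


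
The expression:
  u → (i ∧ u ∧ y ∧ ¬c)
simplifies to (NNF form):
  (i ∧ y ∧ ¬c) ∨ ¬u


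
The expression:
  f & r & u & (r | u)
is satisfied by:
  {r: True, u: True, f: True}


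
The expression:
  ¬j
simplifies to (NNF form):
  ¬j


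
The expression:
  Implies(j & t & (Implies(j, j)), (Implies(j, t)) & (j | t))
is always true.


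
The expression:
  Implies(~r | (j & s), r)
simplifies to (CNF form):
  r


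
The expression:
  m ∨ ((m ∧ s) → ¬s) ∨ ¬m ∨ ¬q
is always true.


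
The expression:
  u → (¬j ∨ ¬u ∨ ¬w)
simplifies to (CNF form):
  ¬j ∨ ¬u ∨ ¬w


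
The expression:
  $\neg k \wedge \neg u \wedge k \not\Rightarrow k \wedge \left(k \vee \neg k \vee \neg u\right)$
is never true.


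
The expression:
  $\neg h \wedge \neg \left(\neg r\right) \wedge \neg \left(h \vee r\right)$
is never true.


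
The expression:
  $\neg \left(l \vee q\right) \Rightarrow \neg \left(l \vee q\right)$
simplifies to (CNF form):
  $\text{True}$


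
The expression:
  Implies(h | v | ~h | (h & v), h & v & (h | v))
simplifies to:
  h & v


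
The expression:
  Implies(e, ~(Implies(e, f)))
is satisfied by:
  {e: False, f: False}
  {f: True, e: False}
  {e: True, f: False}


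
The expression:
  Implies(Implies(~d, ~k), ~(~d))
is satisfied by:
  {d: True, k: True}
  {d: True, k: False}
  {k: True, d: False}


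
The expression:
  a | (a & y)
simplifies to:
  a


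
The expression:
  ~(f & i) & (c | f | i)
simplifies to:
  (c & ~f) | (f & ~i) | (i & ~f)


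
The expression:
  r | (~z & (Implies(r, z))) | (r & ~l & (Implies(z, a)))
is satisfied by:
  {r: True, z: False}
  {z: False, r: False}
  {z: True, r: True}


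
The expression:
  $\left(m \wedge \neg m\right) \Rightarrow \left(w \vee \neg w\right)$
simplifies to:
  $\text{True}$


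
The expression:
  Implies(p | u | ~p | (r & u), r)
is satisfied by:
  {r: True}


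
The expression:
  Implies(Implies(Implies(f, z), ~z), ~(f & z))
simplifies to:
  True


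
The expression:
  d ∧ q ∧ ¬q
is never true.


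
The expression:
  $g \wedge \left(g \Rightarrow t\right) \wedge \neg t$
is never true.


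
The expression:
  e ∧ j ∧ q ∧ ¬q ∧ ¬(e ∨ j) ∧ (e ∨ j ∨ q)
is never true.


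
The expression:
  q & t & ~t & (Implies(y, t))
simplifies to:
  False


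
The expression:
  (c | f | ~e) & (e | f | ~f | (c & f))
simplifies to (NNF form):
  c | f | ~e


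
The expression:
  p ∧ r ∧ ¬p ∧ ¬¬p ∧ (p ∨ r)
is never true.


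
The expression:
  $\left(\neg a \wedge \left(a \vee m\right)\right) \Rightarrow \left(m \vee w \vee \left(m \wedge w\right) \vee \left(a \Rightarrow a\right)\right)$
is always true.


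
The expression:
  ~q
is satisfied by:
  {q: False}


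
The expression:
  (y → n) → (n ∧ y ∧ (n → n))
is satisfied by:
  {y: True}


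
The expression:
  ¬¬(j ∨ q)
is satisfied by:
  {q: True, j: True}
  {q: True, j: False}
  {j: True, q: False}


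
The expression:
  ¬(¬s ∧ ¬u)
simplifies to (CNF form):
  s ∨ u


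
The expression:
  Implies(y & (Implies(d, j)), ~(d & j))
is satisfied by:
  {d: False, y: False, j: False}
  {j: True, d: False, y: False}
  {y: True, d: False, j: False}
  {j: True, y: True, d: False}
  {d: True, j: False, y: False}
  {j: True, d: True, y: False}
  {y: True, d: True, j: False}


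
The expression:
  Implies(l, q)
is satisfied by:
  {q: True, l: False}
  {l: False, q: False}
  {l: True, q: True}


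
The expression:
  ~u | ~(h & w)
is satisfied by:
  {w: False, u: False, h: False}
  {h: True, w: False, u: False}
  {u: True, w: False, h: False}
  {h: True, u: True, w: False}
  {w: True, h: False, u: False}
  {h: True, w: True, u: False}
  {u: True, w: True, h: False}


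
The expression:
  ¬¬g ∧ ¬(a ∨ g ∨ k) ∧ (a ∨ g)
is never true.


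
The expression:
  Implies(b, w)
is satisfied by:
  {w: True, b: False}
  {b: False, w: False}
  {b: True, w: True}


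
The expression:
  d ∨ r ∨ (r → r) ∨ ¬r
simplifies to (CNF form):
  True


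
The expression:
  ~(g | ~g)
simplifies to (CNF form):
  False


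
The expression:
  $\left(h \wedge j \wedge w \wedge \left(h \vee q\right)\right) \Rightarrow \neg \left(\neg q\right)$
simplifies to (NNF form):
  $q \vee \neg h \vee \neg j \vee \neg w$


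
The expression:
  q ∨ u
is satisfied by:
  {q: True, u: True}
  {q: True, u: False}
  {u: True, q: False}


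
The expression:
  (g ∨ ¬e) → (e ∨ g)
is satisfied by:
  {e: True, g: True}
  {e: True, g: False}
  {g: True, e: False}


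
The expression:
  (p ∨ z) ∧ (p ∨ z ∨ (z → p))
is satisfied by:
  {z: True, p: True}
  {z: True, p: False}
  {p: True, z: False}


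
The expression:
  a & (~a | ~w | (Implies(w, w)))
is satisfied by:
  {a: True}


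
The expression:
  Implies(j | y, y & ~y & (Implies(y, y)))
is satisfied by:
  {y: False, j: False}


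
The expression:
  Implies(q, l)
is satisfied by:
  {l: True, q: False}
  {q: False, l: False}
  {q: True, l: True}


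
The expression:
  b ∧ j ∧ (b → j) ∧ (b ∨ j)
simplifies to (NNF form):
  b ∧ j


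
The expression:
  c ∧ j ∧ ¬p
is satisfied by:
  {c: True, j: True, p: False}


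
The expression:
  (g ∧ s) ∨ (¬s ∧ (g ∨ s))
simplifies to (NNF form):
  g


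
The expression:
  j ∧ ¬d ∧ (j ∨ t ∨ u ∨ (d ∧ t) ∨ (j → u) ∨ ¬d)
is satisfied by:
  {j: True, d: False}


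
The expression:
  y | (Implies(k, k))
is always true.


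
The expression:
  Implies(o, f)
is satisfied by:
  {f: True, o: False}
  {o: False, f: False}
  {o: True, f: True}


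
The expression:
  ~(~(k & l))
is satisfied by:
  {k: True, l: True}


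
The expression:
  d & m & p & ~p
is never true.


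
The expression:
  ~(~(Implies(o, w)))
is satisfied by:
  {w: True, o: False}
  {o: False, w: False}
  {o: True, w: True}


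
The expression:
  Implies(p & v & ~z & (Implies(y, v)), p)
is always true.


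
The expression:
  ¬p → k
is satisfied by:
  {k: True, p: True}
  {k: True, p: False}
  {p: True, k: False}


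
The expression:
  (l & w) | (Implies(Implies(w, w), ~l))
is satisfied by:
  {w: True, l: False}
  {l: False, w: False}
  {l: True, w: True}


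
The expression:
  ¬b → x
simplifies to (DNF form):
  b ∨ x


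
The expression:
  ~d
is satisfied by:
  {d: False}


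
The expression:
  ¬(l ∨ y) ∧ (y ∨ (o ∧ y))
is never true.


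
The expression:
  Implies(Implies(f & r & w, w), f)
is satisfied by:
  {f: True}


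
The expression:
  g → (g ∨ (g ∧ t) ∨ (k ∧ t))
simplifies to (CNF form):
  True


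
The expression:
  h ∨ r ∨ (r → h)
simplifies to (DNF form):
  True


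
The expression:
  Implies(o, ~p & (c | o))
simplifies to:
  ~o | ~p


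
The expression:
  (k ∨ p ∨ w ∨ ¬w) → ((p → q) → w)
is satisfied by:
  {w: True, p: True, q: False}
  {w: True, p: False, q: False}
  {q: True, w: True, p: True}
  {q: True, w: True, p: False}
  {p: True, q: False, w: False}


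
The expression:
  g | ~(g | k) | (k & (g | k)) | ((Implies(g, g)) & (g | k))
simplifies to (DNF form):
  True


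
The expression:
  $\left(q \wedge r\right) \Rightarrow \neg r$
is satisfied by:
  {q: False, r: False}
  {r: True, q: False}
  {q: True, r: False}


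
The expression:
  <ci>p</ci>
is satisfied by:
  {p: True}


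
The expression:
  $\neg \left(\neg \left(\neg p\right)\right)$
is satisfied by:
  {p: False}


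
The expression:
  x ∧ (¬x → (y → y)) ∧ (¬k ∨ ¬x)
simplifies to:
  x ∧ ¬k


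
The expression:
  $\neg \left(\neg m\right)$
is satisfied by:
  {m: True}


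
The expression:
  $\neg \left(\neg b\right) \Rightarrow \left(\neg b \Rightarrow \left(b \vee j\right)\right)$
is always true.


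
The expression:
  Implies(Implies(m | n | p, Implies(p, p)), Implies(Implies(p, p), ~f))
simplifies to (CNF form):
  ~f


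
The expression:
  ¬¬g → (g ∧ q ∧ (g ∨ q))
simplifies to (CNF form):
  q ∨ ¬g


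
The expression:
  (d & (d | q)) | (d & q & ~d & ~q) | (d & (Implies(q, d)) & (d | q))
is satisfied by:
  {d: True}


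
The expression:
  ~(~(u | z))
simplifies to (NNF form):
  u | z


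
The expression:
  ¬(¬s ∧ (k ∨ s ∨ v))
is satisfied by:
  {s: True, v: False, k: False}
  {s: True, k: True, v: False}
  {s: True, v: True, k: False}
  {s: True, k: True, v: True}
  {k: False, v: False, s: False}


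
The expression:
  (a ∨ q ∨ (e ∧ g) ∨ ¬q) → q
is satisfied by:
  {q: True}


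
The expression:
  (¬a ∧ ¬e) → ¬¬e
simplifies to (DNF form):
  a ∨ e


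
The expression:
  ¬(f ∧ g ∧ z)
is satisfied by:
  {g: False, z: False, f: False}
  {f: True, g: False, z: False}
  {z: True, g: False, f: False}
  {f: True, z: True, g: False}
  {g: True, f: False, z: False}
  {f: True, g: True, z: False}
  {z: True, g: True, f: False}
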